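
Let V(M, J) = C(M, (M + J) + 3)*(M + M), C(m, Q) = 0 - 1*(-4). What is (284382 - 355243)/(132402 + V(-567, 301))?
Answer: -70861/127866 ≈ -0.55418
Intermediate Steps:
C(m, Q) = 4 (C(m, Q) = 0 + 4 = 4)
V(M, J) = 8*M (V(M, J) = 4*(M + M) = 4*(2*M) = 8*M)
(284382 - 355243)/(132402 + V(-567, 301)) = (284382 - 355243)/(132402 + 8*(-567)) = -70861/(132402 - 4536) = -70861/127866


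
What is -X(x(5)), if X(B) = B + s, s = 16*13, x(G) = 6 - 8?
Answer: -206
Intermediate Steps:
x(G) = -2
s = 208
X(B) = 208 + B (X(B) = B + 208 = 208 + B)
-X(x(5)) = -(208 - 2) = -1*206 = -206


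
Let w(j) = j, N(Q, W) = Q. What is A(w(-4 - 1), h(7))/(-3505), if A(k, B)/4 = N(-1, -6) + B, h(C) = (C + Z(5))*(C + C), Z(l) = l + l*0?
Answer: -668/3505 ≈ -0.19058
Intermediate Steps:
Z(l) = l (Z(l) = l + 0 = l)
h(C) = 2*C*(5 + C) (h(C) = (C + 5)*(C + C) = (5 + C)*(2*C) = 2*C*(5 + C))
A(k, B) = -4 + 4*B (A(k, B) = 4*(-1 + B) = -4 + 4*B)
A(w(-4 - 1), h(7))/(-3505) = (-4 + 4*(2*7*(5 + 7)))/(-3505) = (-4 + 4*(2*7*12))*(-1/3505) = (-4 + 4*168)*(-1/3505) = (-4 + 672)*(-1/3505) = 668*(-1/3505) = -668/3505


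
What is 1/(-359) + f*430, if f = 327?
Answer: 50478989/359 ≈ 1.4061e+5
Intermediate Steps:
1/(-359) + f*430 = 1/(-359) + 327*430 = -1/359 + 140610 = 50478989/359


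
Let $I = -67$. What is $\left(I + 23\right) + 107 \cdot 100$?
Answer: $10656$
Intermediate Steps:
$\left(I + 23\right) + 107 \cdot 100 = \left(-67 + 23\right) + 107 \cdot 100 = -44 + 10700 = 10656$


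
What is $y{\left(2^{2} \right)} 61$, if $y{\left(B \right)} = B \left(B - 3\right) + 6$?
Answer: $610$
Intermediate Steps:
$y{\left(B \right)} = 6 + B \left(-3 + B\right)$ ($y{\left(B \right)} = B \left(-3 + B\right) + 6 = 6 + B \left(-3 + B\right)$)
$y{\left(2^{2} \right)} 61 = \left(6 + \left(2^{2}\right)^{2} - 3 \cdot 2^{2}\right) 61 = \left(6 + 4^{2} - 12\right) 61 = \left(6 + 16 - 12\right) 61 = 10 \cdot 61 = 610$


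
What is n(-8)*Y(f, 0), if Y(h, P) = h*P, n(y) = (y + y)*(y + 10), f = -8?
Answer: 0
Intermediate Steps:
n(y) = 2*y*(10 + y) (n(y) = (2*y)*(10 + y) = 2*y*(10 + y))
Y(h, P) = P*h
n(-8)*Y(f, 0) = (2*(-8)*(10 - 8))*(0*(-8)) = (2*(-8)*2)*0 = -32*0 = 0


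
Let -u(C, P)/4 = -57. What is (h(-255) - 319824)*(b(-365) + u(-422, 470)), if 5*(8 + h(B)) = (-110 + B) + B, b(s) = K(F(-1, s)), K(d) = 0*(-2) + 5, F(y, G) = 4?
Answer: -74549748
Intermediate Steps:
u(C, P) = 228 (u(C, P) = -4*(-57) = 228)
K(d) = 5 (K(d) = 0 + 5 = 5)
b(s) = 5
h(B) = -30 + 2*B/5 (h(B) = -8 + ((-110 + B) + B)/5 = -8 + (-110 + 2*B)/5 = -8 + (-22 + 2*B/5) = -30 + 2*B/5)
(h(-255) - 319824)*(b(-365) + u(-422, 470)) = ((-30 + (2/5)*(-255)) - 319824)*(5 + 228) = ((-30 - 102) - 319824)*233 = (-132 - 319824)*233 = -319956*233 = -74549748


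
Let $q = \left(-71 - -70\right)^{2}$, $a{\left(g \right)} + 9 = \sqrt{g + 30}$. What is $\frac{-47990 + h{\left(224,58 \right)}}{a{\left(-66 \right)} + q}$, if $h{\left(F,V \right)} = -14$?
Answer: $\frac{96008}{25} + \frac{72006 i}{25} \approx 3840.3 + 2880.2 i$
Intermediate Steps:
$a{\left(g \right)} = -9 + \sqrt{30 + g}$ ($a{\left(g \right)} = -9 + \sqrt{g + 30} = -9 + \sqrt{30 + g}$)
$q = 1$ ($q = \left(-71 + 70\right)^{2} = \left(-1\right)^{2} = 1$)
$\frac{-47990 + h{\left(224,58 \right)}}{a{\left(-66 \right)} + q} = \frac{-47990 - 14}{\left(-9 + \sqrt{30 - 66}\right) + 1} = - \frac{48004}{\left(-9 + \sqrt{-36}\right) + 1} = - \frac{48004}{\left(-9 + 6 i\right) + 1} = - \frac{48004}{-8 + 6 i} = - 48004 \frac{-8 - 6 i}{100} = - \frac{12001 \left(-8 - 6 i\right)}{25}$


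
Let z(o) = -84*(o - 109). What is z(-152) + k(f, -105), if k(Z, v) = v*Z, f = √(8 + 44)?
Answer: 21924 - 210*√13 ≈ 21167.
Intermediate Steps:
f = 2*√13 (f = √52 = 2*√13 ≈ 7.2111)
z(o) = 9156 - 84*o (z(o) = -84*(-109 + o) = 9156 - 84*o)
k(Z, v) = Z*v
z(-152) + k(f, -105) = (9156 - 84*(-152)) + (2*√13)*(-105) = (9156 + 12768) - 210*√13 = 21924 - 210*√13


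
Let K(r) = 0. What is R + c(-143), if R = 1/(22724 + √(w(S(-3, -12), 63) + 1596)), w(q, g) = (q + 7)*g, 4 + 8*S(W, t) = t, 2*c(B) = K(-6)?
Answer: 1748/39721405 - 7*√39/516378265 ≈ 4.3922e-5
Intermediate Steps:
c(B) = 0 (c(B) = (½)*0 = 0)
S(W, t) = -½ + t/8
w(q, g) = g*(7 + q) (w(q, g) = (7 + q)*g = g*(7 + q))
R = 1/(22724 + 7*√39) (R = 1/(22724 + √(63*(7 + (-½ + (⅛)*(-12))) + 1596)) = 1/(22724 + √(63*(7 + (-½ - 3/2)) + 1596)) = 1/(22724 + √(63*(7 - 2) + 1596)) = 1/(22724 + √(63*5 + 1596)) = 1/(22724 + √(315 + 1596)) = 1/(22724 + √1911) = 1/(22724 + 7*√39) ≈ 4.3922e-5)
R + c(-143) = (1748/39721405 - 7*√39/516378265) + 0 = 1748/39721405 - 7*√39/516378265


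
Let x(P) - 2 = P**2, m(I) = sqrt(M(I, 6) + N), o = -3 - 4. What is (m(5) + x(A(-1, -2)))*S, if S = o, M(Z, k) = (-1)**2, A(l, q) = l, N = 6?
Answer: -21 - 7*sqrt(7) ≈ -39.520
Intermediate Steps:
M(Z, k) = 1
o = -7
S = -7
m(I) = sqrt(7) (m(I) = sqrt(1 + 6) = sqrt(7))
x(P) = 2 + P**2
(m(5) + x(A(-1, -2)))*S = (sqrt(7) + (2 + (-1)**2))*(-7) = (sqrt(7) + (2 + 1))*(-7) = (sqrt(7) + 3)*(-7) = (3 + sqrt(7))*(-7) = -21 - 7*sqrt(7)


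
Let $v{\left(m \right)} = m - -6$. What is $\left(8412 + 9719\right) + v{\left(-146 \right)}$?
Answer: $17991$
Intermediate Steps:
$v{\left(m \right)} = 6 + m$ ($v{\left(m \right)} = m + 6 = 6 + m$)
$\left(8412 + 9719\right) + v{\left(-146 \right)} = \left(8412 + 9719\right) + \left(6 - 146\right) = 18131 - 140 = 17991$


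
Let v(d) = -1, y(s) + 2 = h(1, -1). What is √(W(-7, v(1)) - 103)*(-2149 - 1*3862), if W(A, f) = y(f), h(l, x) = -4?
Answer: -6011*I*√109 ≈ -62757.0*I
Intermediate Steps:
y(s) = -6 (y(s) = -2 - 4 = -6)
W(A, f) = -6
√(W(-7, v(1)) - 103)*(-2149 - 1*3862) = √(-6 - 103)*(-2149 - 1*3862) = √(-109)*(-2149 - 3862) = (I*√109)*(-6011) = -6011*I*√109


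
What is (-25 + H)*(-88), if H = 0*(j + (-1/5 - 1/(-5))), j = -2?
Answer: 2200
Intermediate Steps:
H = 0 (H = 0*(-2 + (-1/5 - 1/(-5))) = 0*(-2 + (-1*⅕ - 1*(-⅕))) = 0*(-2 + (-⅕ + ⅕)) = 0*(-2 + 0) = 0*(-2) = 0)
(-25 + H)*(-88) = (-25 + 0)*(-88) = -25*(-88) = 2200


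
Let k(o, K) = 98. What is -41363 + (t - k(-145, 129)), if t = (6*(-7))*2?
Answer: -41545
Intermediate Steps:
t = -84 (t = -42*2 = -84)
-41363 + (t - k(-145, 129)) = -41363 + (-84 - 1*98) = -41363 + (-84 - 98) = -41363 - 182 = -41545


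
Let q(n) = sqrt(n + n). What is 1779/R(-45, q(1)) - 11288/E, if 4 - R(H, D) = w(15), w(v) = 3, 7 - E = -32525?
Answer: 14465785/8133 ≈ 1778.7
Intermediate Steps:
E = 32532 (E = 7 - 1*(-32525) = 7 + 32525 = 32532)
q(n) = sqrt(2)*sqrt(n) (q(n) = sqrt(2*n) = sqrt(2)*sqrt(n))
R(H, D) = 1 (R(H, D) = 4 - 1*3 = 4 - 3 = 1)
1779/R(-45, q(1)) - 11288/E = 1779/1 - 11288/32532 = 1779*1 - 11288*1/32532 = 1779 - 2822/8133 = 14465785/8133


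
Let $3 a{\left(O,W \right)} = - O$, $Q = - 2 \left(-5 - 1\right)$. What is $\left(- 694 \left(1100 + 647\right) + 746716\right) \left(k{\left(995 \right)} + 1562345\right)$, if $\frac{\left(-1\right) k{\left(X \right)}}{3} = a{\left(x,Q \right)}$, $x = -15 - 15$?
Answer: $-727573220130$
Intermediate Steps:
$x = -30$
$Q = 12$ ($Q = \left(-2\right) \left(-6\right) = 12$)
$a{\left(O,W \right)} = - \frac{O}{3}$ ($a{\left(O,W \right)} = \frac{\left(-1\right) O}{3} = - \frac{O}{3}$)
$k{\left(X \right)} = -30$ ($k{\left(X \right)} = - 3 \left(\left(- \frac{1}{3}\right) \left(-30\right)\right) = \left(-3\right) 10 = -30$)
$\left(- 694 \left(1100 + 647\right) + 746716\right) \left(k{\left(995 \right)} + 1562345\right) = \left(- 694 \left(1100 + 647\right) + 746716\right) \left(-30 + 1562345\right) = \left(\left(-694\right) 1747 + 746716\right) 1562315 = \left(-1212418 + 746716\right) 1562315 = \left(-465702\right) 1562315 = -727573220130$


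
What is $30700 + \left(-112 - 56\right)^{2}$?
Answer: $58924$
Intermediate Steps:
$30700 + \left(-112 - 56\right)^{2} = 30700 + \left(-168\right)^{2} = 30700 + 28224 = 58924$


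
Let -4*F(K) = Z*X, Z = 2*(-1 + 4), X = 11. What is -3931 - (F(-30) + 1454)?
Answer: -10737/2 ≈ -5368.5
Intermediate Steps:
Z = 6 (Z = 2*3 = 6)
F(K) = -33/2 (F(K) = -3*11/2 = -¼*66 = -33/2)
-3931 - (F(-30) + 1454) = -3931 - (-33/2 + 1454) = -3931 - 1*2875/2 = -3931 - 2875/2 = -10737/2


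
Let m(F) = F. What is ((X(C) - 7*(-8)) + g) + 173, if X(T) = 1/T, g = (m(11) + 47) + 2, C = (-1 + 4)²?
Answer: 2602/9 ≈ 289.11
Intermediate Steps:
C = 9 (C = 3² = 9)
g = 60 (g = (11 + 47) + 2 = 58 + 2 = 60)
((X(C) - 7*(-8)) + g) + 173 = ((1/9 - 7*(-8)) + 60) + 173 = ((⅑ + 56) + 60) + 173 = (505/9 + 60) + 173 = 1045/9 + 173 = 2602/9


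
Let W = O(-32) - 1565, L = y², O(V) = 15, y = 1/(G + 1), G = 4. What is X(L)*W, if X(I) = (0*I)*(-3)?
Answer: 0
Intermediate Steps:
y = ⅕ (y = 1/(4 + 1) = 1/5 = ⅕ ≈ 0.20000)
L = 1/25 (L = (⅕)² = 1/25 ≈ 0.040000)
X(I) = 0 (X(I) = 0*(-3) = 0)
W = -1550 (W = 15 - 1565 = -1550)
X(L)*W = 0*(-1550) = 0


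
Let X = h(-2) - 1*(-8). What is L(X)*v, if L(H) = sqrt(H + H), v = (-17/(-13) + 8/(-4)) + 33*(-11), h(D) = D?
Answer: -9456*sqrt(3)/13 ≈ -1259.9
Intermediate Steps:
v = -4728/13 (v = (-17*(-1/13) + 8*(-1/4)) - 363 = (17/13 - 2) - 363 = -9/13 - 363 = -4728/13 ≈ -363.69)
X = 6 (X = -2 - 1*(-8) = -2 + 8 = 6)
L(H) = sqrt(2)*sqrt(H) (L(H) = sqrt(2*H) = sqrt(2)*sqrt(H))
L(X)*v = (sqrt(2)*sqrt(6))*(-4728/13) = (2*sqrt(3))*(-4728/13) = -9456*sqrt(3)/13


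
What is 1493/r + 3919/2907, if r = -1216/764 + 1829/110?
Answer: 92424580691/918318393 ≈ 100.65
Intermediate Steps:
r = 315899/21010 (r = -1216*1/764 + 1829*(1/110) = -304/191 + 1829/110 = 315899/21010 ≈ 15.036)
1493/r + 3919/2907 = 1493/(315899/21010) + 3919/2907 = 1493*(21010/315899) + 3919*(1/2907) = 31367930/315899 + 3919/2907 = 92424580691/918318393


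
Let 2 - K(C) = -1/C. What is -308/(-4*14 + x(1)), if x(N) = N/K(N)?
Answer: 924/167 ≈ 5.5329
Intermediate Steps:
K(C) = 2 + 1/C (K(C) = 2 - (-1)/C = 2 + 1/C)
x(N) = N/(2 + 1/N)
-308/(-4*14 + x(1)) = -308/(-4*14 + 1**2/(1 + 2*1)) = -308/(-56 + 1/(1 + 2)) = -308/(-56 + 1/3) = -308/(-167/3) = -308*(-3/167) = 924/167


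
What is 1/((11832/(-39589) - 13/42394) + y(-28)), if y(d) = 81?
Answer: 152576006/12313009171 ≈ 0.012391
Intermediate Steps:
1/((11832/(-39589) - 13/42394) + y(-28)) = 1/((11832/(-39589) - 13/42394) + 81) = 1/((11832*(-1/39589) - 13*1/42394) + 81) = 1/((-11832/39589 - 13/42394) + 81) = 1/(-45647315/152576006 + 81) = 1/(12313009171/152576006) = 152576006/12313009171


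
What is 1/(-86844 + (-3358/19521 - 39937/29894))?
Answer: -583560774/50679631851485 ≈ -1.1515e-5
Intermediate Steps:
1/(-86844 + (-3358/19521 - 39937/29894)) = 1/(-86844 - 879994229/583560774) = 1/(-50679631851485/583560774) = -583560774/50679631851485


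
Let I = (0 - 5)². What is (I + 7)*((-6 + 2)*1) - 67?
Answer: -195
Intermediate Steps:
I = 25 (I = (-5)² = 25)
(I + 7)*((-6 + 2)*1) - 67 = (25 + 7)*((-6 + 2)*1) - 67 = 32*(-4*1) - 67 = 32*(-4) - 67 = -128 - 67 = -195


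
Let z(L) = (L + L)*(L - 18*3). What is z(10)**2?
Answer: 774400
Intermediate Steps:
z(L) = 2*L*(-54 + L) (z(L) = (2*L)*(L - 54) = (2*L)*(-54 + L) = 2*L*(-54 + L))
z(10)**2 = (2*10*(-54 + 10))**2 = (2*10*(-44))**2 = (-880)**2 = 774400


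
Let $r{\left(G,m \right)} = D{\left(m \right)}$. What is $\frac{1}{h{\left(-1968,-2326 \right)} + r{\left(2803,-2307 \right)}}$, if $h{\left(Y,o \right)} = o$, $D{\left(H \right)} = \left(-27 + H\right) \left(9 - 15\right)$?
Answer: $\frac{1}{11678} \approx 8.5631 \cdot 10^{-5}$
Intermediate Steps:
$D{\left(H \right)} = 162 - 6 H$ ($D{\left(H \right)} = \left(-27 + H\right) \left(-6\right) = 162 - 6 H$)
$r{\left(G,m \right)} = 162 - 6 m$
$\frac{1}{h{\left(-1968,-2326 \right)} + r{\left(2803,-2307 \right)}} = \frac{1}{-2326 + \left(162 - -13842\right)} = \frac{1}{-2326 + \left(162 + 13842\right)} = \frac{1}{-2326 + 14004} = \frac{1}{11678}$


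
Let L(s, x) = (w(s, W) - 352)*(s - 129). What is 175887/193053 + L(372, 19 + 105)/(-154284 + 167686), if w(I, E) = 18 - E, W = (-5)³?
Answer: -2482448379/862432102 ≈ -2.8784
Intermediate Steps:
W = -125
L(s, x) = 26961 - 209*s (L(s, x) = ((18 - 1*(-125)) - 352)*(s - 129) = ((18 + 125) - 352)*(-129 + s) = (143 - 352)*(-129 + s) = -209*(-129 + s) = 26961 - 209*s)
175887/193053 + L(372, 19 + 105)/(-154284 + 167686) = 175887/193053 + (26961 - 209*372)/(-154284 + 167686) = 175887*(1/193053) + (26961 - 77748)/13402 = 58629/64351 - 50787*1/13402 = 58629/64351 - 50787/13402 = -2482448379/862432102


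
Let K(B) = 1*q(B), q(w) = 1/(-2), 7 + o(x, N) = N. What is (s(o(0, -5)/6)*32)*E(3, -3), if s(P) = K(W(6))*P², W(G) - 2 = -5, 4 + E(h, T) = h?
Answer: 64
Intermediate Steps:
o(x, N) = -7 + N
E(h, T) = -4 + h
W(G) = -3 (W(G) = 2 - 5 = -3)
q(w) = -½
K(B) = -½ (K(B) = 1*(-½) = -½)
s(P) = -P²/2
(s(o(0, -5)/6)*32)*E(3, -3) = (-(-7 - 5)²/36/2*32)*(-4 + 3) = (-(-12*⅙)²/2*32)*(-1) = (-½*(-2)²*32)*(-1) = (-½*4*32)*(-1) = -2*32*(-1) = -64*(-1) = 64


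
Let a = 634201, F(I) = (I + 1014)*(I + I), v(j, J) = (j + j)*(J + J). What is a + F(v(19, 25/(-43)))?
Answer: 1014170049/1849 ≈ 5.4850e+5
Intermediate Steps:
v(j, J) = 4*J*j (v(j, J) = (2*j)*(2*J) = 4*J*j)
F(I) = 2*I*(1014 + I) (F(I) = (1014 + I)*(2*I) = 2*I*(1014 + I))
a + F(v(19, 25/(-43))) = 634201 + 2*(4*(25/(-43))*19)*(1014 + 4*(25/(-43))*19) = 634201 + 2*(4*(25*(-1/43))*19)*(1014 + 4*(25*(-1/43))*19) = 634201 + 2*(4*(-25/43)*19)*(1014 + 4*(-25/43)*19) = 634201 + 2*(-1900/43)*(1014 - 1900/43) = 634201 + 2*(-1900/43)*(41702/43) = 634201 - 158467600/1849 = 1014170049/1849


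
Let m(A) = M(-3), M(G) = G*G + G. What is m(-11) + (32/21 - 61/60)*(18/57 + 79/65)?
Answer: 1171661/172900 ≈ 6.7765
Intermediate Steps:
M(G) = G + G² (M(G) = G² + G = G + G²)
m(A) = 6 (m(A) = -3*(1 - 3) = -3*(-2) = 6)
m(-11) + (32/21 - 61/60)*(18/57 + 79/65) = 6 + (32/21 - 61/60)*(18/57 + 79/65) = 6 + (32*(1/21) - 61*1/60)*(18*(1/57) + 79*(1/65)) = 6 + (32/21 - 61/60)*(6/19 + 79/65) = 6 + (71/140)*(1891/1235) = 6 + 134261/172900 = 1171661/172900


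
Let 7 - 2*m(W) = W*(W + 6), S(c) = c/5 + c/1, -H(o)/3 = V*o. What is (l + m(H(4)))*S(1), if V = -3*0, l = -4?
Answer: -3/5 ≈ -0.60000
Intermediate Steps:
V = 0
H(o) = 0 (H(o) = -0*o = -3*0 = 0)
S(c) = 6*c/5 (S(c) = c*(1/5) + c*1 = c/5 + c = 6*c/5)
m(W) = 7/2 - W*(6 + W)/2 (m(W) = 7/2 - W*(W + 6)/2 = 7/2 - W*(6 + W)/2)
(l + m(H(4)))*S(1) = (-4 + (7/2 - 3*0 - 1/2*0**2))*((6/5)*1) = (-4 + (7/2 + 0 - 1/2*0))*(6/5) = (-4 + (7/2 + 0 + 0))*(6/5) = (-4 + 7/2)*(6/5) = -1/2*6/5 = -3/5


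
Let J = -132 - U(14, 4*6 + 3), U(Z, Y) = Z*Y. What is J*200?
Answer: -102000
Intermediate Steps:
U(Z, Y) = Y*Z
J = -510 (J = -132 - (4*6 + 3)*14 = -132 - (24 + 3)*14 = -132 - 27*14 = -132 - 1*378 = -132 - 378 = -510)
J*200 = -510*200 = -102000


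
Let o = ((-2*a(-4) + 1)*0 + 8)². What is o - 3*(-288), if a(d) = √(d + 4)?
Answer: 928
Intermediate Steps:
a(d) = √(4 + d)
o = 64 (o = ((-2*√(4 - 4) + 1)*0 + 8)² = ((-2*√0 + 1)*0 + 8)² = ((-2*0 + 1)*0 + 8)² = ((0 + 1)*0 + 8)² = (1*0 + 8)² = (0 + 8)² = 8² = 64)
o - 3*(-288) = 64 - 3*(-288) = 64 + 864 = 928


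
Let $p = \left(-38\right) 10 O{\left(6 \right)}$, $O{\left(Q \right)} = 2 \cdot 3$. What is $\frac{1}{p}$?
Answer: $- \frac{1}{2280} \approx -0.0004386$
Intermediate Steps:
$O{\left(Q \right)} = 6$
$p = -2280$ ($p = \left(-38\right) 10 \cdot 6 = \left(-380\right) 6 = -2280$)
$\frac{1}{p} = \frac{1}{-2280} = - \frac{1}{2280}$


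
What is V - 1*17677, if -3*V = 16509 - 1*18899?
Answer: -50641/3 ≈ -16880.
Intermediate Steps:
V = 2390/3 (V = -(16509 - 1*18899)/3 = -(16509 - 18899)/3 = -⅓*(-2390) = 2390/3 ≈ 796.67)
V - 1*17677 = 2390/3 - 1*17677 = 2390/3 - 17677 = -50641/3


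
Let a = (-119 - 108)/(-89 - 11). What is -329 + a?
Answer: -32673/100 ≈ -326.73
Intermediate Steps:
a = 227/100 (a = -227/(-100) = -227*(-1/100) = 227/100 ≈ 2.2700)
-329 + a = -329 + 227/100 = -32673/100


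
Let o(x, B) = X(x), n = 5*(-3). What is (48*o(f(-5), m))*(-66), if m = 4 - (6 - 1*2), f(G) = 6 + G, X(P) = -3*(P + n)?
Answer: -133056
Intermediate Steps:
n = -15
X(P) = 45 - 3*P (X(P) = -3*(P - 15) = -3*(-15 + P) = 45 - 3*P)
m = 0 (m = 4 - (6 - 2) = 4 - 1*4 = 4 - 4 = 0)
o(x, B) = 45 - 3*x
(48*o(f(-5), m))*(-66) = (48*(45 - 3*(6 - 5)))*(-66) = (48*(45 - 3*1))*(-66) = (48*(45 - 3))*(-66) = (48*42)*(-66) = 2016*(-66) = -133056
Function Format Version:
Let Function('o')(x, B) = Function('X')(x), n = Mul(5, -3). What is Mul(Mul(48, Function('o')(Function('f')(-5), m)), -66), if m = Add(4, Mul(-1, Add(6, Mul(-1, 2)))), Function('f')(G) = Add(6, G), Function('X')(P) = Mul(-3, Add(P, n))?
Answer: -133056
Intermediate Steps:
n = -15
Function('X')(P) = Add(45, Mul(-3, P)) (Function('X')(P) = Mul(-3, Add(P, -15)) = Mul(-3, Add(-15, P)) = Add(45, Mul(-3, P)))
m = 0 (m = Add(4, Mul(-1, Add(6, -2))) = Add(4, Mul(-1, 4)) = Add(4, -4) = 0)
Function('o')(x, B) = Add(45, Mul(-3, x))
Mul(Mul(48, Function('o')(Function('f')(-5), m)), -66) = Mul(Mul(48, Add(45, Mul(-3, Add(6, -5)))), -66) = Mul(Mul(48, Add(45, Mul(-3, 1))), -66) = Mul(Mul(48, Add(45, -3)), -66) = Mul(Mul(48, 42), -66) = Mul(2016, -66) = -133056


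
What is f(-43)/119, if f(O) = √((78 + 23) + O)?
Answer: √58/119 ≈ 0.063998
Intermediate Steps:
f(O) = √(101 + O)
f(-43)/119 = √(101 - 43)/119 = √58*(1/119) = √58/119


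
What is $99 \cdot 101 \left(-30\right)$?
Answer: $-299970$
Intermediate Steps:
$99 \cdot 101 \left(-30\right) = 9999 \left(-30\right) = -299970$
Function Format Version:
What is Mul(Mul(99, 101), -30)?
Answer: -299970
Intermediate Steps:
Mul(Mul(99, 101), -30) = Mul(9999, -30) = -299970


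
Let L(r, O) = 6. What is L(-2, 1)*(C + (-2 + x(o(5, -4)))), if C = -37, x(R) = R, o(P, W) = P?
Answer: -204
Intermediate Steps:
L(-2, 1)*(C + (-2 + x(o(5, -4)))) = 6*(-37 + (-2 + 5)) = 6*(-37 + 3) = 6*(-34) = -204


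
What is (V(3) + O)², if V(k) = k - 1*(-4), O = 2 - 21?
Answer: 144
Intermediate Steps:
O = -19
V(k) = 4 + k (V(k) = k + 4 = 4 + k)
(V(3) + O)² = ((4 + 3) - 19)² = (7 - 19)² = (-12)² = 144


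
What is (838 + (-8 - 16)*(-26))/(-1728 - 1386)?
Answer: -731/1557 ≈ -0.46949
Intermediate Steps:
(838 + (-8 - 16)*(-26))/(-1728 - 1386) = (838 - 24*(-26))/(-3114) = (838 + 624)*(-1/3114) = 1462*(-1/3114) = -731/1557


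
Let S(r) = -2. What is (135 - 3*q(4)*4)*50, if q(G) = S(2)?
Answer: 7950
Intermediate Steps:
q(G) = -2
(135 - 3*q(4)*4)*50 = (135 - 3*(-2)*4)*50 = (135 + 6*4)*50 = (135 + 24)*50 = 159*50 = 7950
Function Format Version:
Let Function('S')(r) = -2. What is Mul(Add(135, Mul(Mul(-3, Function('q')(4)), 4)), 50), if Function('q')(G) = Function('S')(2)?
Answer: 7950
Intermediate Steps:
Function('q')(G) = -2
Mul(Add(135, Mul(Mul(-3, Function('q')(4)), 4)), 50) = Mul(Add(135, Mul(Mul(-3, -2), 4)), 50) = Mul(Add(135, Mul(6, 4)), 50) = Mul(Add(135, 24), 50) = Mul(159, 50) = 7950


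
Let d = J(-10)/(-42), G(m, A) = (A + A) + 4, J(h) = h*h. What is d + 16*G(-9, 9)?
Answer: 7342/21 ≈ 349.62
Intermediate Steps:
J(h) = h²
G(m, A) = 4 + 2*A (G(m, A) = 2*A + 4 = 4 + 2*A)
d = -50/21 (d = (-10)²/(-42) = 100*(-1/42) = -50/21 ≈ -2.3810)
d + 16*G(-9, 9) = -50/21 + 16*(4 + 2*9) = -50/21 + 16*(4 + 18) = -50/21 + 16*22 = -50/21 + 352 = 7342/21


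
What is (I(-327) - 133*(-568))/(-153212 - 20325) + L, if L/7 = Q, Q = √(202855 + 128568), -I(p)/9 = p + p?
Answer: -81430/173537 + 7*√331423 ≈ 4029.4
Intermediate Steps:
I(p) = -18*p (I(p) = -9*(p + p) = -18*p)
Q = √331423 ≈ 575.69
L = 7*√331423 ≈ 4029.9
(I(-327) - 133*(-568))/(-153212 - 20325) + L = (-18*(-327) - 133*(-568))/(-153212 - 20325) + 7*√331423 = (5886 + 75544)/(-173537) + 7*√331423 = 81430*(-1/173537) + 7*√331423 = -81430/173537 + 7*√331423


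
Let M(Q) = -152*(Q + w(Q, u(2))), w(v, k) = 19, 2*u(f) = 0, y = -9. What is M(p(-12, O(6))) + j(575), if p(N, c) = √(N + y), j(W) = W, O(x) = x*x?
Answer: -2313 - 152*I*√21 ≈ -2313.0 - 696.55*I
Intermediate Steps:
u(f) = 0 (u(f) = (½)*0 = 0)
O(x) = x²
p(N, c) = √(-9 + N) (p(N, c) = √(N - 9) = √(-9 + N))
M(Q) = -2888 - 152*Q (M(Q) = -152*(Q + 19) = -152*(19 + Q) = -2888 - 152*Q)
M(p(-12, O(6))) + j(575) = (-2888 - 152*√(-9 - 12)) + 575 = (-2888 - 152*I*√21) + 575 = -2313 - 152*I*√21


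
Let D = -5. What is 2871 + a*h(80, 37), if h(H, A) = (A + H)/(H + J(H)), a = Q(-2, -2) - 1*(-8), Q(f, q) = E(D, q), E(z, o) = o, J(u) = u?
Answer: 230031/80 ≈ 2875.4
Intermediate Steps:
Q(f, q) = q
a = 6 (a = -2 - 1*(-8) = -2 + 8 = 6)
h(H, A) = (A + H)/(2*H) (h(H, A) = (A + H)/(H + H) = (A + H)/((2*H)) = (A + H)*(1/(2*H)) = (A + H)/(2*H))
2871 + a*h(80, 37) = 2871 + 6*((1/2)*(37 + 80)/80) = 2871 + 6*((1/2)*(1/80)*117) = 2871 + 6*(117/160) = 2871 + 351/80 = 230031/80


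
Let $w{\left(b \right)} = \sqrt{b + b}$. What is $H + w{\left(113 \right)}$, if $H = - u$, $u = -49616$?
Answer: $49616 + \sqrt{226} \approx 49631.0$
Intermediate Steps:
$H = 49616$ ($H = \left(-1\right) \left(-49616\right) = 49616$)
$w{\left(b \right)} = \sqrt{2} \sqrt{b}$ ($w{\left(b \right)} = \sqrt{2 b} = \sqrt{2} \sqrt{b}$)
$H + w{\left(113 \right)} = 49616 + \sqrt{2} \sqrt{113} = 49616 + \sqrt{226}$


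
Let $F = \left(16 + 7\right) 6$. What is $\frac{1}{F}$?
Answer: $\frac{1}{138} \approx 0.0072464$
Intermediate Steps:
$F = 138$ ($F = 23 \cdot 6 = 138$)
$\frac{1}{F} = \frac{1}{138}$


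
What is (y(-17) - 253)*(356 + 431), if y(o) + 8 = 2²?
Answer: -202259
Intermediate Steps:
y(o) = -4 (y(o) = -8 + 2² = -8 + 4 = -4)
(y(-17) - 253)*(356 + 431) = (-4 - 253)*(356 + 431) = -257*787 = -202259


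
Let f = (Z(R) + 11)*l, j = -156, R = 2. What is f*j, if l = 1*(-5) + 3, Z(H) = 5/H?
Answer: 4212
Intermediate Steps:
l = -2 (l = -5 + 3 = -2)
f = -27 (f = (5/2 + 11)*(-2) = (27/2)*(-2) = -27)
f*j = -27*(-156) = 4212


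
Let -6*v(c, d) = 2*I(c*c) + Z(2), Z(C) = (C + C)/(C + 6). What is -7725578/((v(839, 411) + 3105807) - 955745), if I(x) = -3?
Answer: -92706936/25800755 ≈ -3.5932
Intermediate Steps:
Z(C) = 2*C/(6 + C) (Z(C) = (2*C)/(6 + C) = 2*C/(6 + C))
v(c, d) = 11/12 (v(c, d) = -(2*(-3) + 2*2/(6 + 2))/6 = -(-6 + 2*2/8)/6 = -(-6 + 2*2*(⅛))/6 = -(-6 + ½)/6 = -⅙*(-11/2) = 11/12)
-7725578/((v(839, 411) + 3105807) - 955745) = -7725578/((11/12 + 3105807) - 955745) = -7725578/(37269695/12 - 955745) = -7725578/25800755/12 = -7725578*12/25800755 = -92706936/25800755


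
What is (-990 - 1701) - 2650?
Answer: -5341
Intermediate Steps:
(-990 - 1701) - 2650 = -2691 - 2650 = -5341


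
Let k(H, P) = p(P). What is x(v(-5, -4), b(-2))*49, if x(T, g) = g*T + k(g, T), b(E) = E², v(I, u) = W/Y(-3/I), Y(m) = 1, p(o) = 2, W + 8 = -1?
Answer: -1666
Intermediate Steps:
W = -9 (W = -8 - 1 = -9)
k(H, P) = 2
v(I, u) = -9 (v(I, u) = -9/1 = -9*1 = -9)
x(T, g) = 2 + T*g (x(T, g) = g*T + 2 = T*g + 2 = 2 + T*g)
x(v(-5, -4), b(-2))*49 = (2 - 9*(-2)²)*49 = (2 - 9*4)*49 = (2 - 36)*49 = -34*49 = -1666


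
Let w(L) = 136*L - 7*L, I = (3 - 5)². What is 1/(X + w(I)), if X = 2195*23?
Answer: 1/51001 ≈ 1.9607e-5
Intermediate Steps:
I = 4 (I = (-2)² = 4)
w(L) = 129*L
X = 50485
1/(X + w(I)) = 1/(50485 + 129*4) = 1/(50485 + 516) = 1/51001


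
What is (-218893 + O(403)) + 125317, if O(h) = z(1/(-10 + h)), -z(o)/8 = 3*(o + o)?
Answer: -12258472/131 ≈ -93576.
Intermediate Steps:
z(o) = -48*o (z(o) = -24*(o + o) = -24*2*o = -48*o)
O(h) = -48/(-10 + h)
(-218893 + O(403)) + 125317 = (-218893 - 48/(-10 + 403)) + 125317 = (-218893 - 48/393) + 125317 = (-218893 - 48*1/393) + 125317 = (-218893 - 16/131) + 125317 = -28674999/131 + 125317 = -12258472/131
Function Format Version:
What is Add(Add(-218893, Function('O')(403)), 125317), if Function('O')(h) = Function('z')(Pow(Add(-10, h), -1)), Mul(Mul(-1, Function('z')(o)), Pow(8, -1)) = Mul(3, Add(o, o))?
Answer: Rational(-12258472, 131) ≈ -93576.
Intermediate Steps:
Function('z')(o) = Mul(-48, o) (Function('z')(o) = Mul(-8, Mul(3, Add(o, o))) = Mul(-8, Mul(3, Mul(2, o))) = Mul(-8, Mul(6, o)) = Mul(-48, o))
Function('O')(h) = Mul(-48, Pow(Add(-10, h), -1))
Add(Add(-218893, Function('O')(403)), 125317) = Add(Add(-218893, Mul(-48, Pow(Add(-10, 403), -1))), 125317) = Add(Add(-218893, Mul(-48, Pow(393, -1))), 125317) = Add(Add(-218893, Mul(-48, Rational(1, 393))), 125317) = Add(Add(-218893, Rational(-16, 131)), 125317) = Add(Rational(-28674999, 131), 125317) = Rational(-12258472, 131)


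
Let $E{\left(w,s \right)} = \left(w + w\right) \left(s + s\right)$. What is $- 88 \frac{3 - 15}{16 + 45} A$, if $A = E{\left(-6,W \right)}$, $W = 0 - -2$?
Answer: $- \frac{50688}{61} \approx -830.95$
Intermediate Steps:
$W = 2$ ($W = 0 + 2 = 2$)
$E{\left(w,s \right)} = 4 s w$ ($E{\left(w,s \right)} = 2 w 2 s = 4 s w$)
$A = -48$ ($A = 4 \cdot 2 \left(-6\right) = -48$)
$- 88 \frac{3 - 15}{16 + 45} A = - 88 \frac{3 - 15}{16 + 45} \left(-48\right) = - 88 \left(- \frac{12}{61}\right) \left(-48\right) = - 88 \left(\left(-12\right) \frac{1}{61}\right) \left(-48\right) = \left(-88\right) \left(- \frac{12}{61}\right) \left(-48\right) = \frac{1056}{61} \left(-48\right) = - \frac{50688}{61}$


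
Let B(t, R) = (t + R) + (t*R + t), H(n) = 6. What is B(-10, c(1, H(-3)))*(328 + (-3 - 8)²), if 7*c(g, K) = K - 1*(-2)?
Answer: -95188/7 ≈ -13598.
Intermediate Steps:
c(g, K) = 2/7 + K/7 (c(g, K) = (K - 1*(-2))/7 = (K + 2)/7 = (2 + K)/7 = 2/7 + K/7)
B(t, R) = R + 2*t + R*t (B(t, R) = (R + t) + (R*t + t) = (R + t) + (t + R*t) = R + 2*t + R*t)
B(-10, c(1, H(-3)))*(328 + (-3 - 8)²) = ((2/7 + (⅐)*6) + 2*(-10) + (2/7 + (⅐)*6)*(-10))*(328 + (-3 - 8)²) = ((2/7 + 6/7) - 20 + (2/7 + 6/7)*(-10))*(328 + (-11)²) = (8/7 - 20 + (8/7)*(-10))*(328 + 121) = (8/7 - 20 - 80/7)*449 = -212/7*449 = -95188/7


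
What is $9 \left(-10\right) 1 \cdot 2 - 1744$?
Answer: $-1924$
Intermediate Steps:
$9 \left(-10\right) 1 \cdot 2 - 1744 = \left(-90\right) 2 - 1744 = -180 - 1744 = -1924$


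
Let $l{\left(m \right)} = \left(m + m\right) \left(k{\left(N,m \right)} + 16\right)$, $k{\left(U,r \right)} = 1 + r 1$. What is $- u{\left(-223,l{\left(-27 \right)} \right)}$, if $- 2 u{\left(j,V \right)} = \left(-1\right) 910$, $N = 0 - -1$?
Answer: $-455$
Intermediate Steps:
$N = 1$ ($N = 0 + 1 = 1$)
$k{\left(U,r \right)} = 1 + r$
$l{\left(m \right)} = 2 m \left(17 + m\right)$ ($l{\left(m \right)} = \left(m + m\right) \left(\left(1 + m\right) + 16\right) = 2 m \left(17 + m\right)$)
$u{\left(j,V \right)} = 455$ ($u{\left(j,V \right)} = - \frac{\left(-1\right) 910}{2} = \left(- \frac{1}{2}\right) \left(-910\right) = 455$)
$- u{\left(-223,l{\left(-27 \right)} \right)} = \left(-1\right) 455 = -455$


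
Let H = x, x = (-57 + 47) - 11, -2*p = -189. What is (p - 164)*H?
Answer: 2919/2 ≈ 1459.5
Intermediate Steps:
p = 189/2 (p = -1/2*(-189) = 189/2 ≈ 94.500)
x = -21 (x = -10 - 11 = -21)
H = -21
(p - 164)*H = (189/2 - 164)*(-21) = -139/2*(-21) = 2919/2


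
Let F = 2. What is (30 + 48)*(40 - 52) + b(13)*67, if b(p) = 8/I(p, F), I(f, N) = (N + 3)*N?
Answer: -4412/5 ≈ -882.40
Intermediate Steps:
I(f, N) = N*(3 + N) (I(f, N) = (3 + N)*N = N*(3 + N))
b(p) = 4/5 (b(p) = 8/((2*(3 + 2))) = 8/((2*5)) = 8/10 = 8*(1/10) = 4/5)
(30 + 48)*(40 - 52) + b(13)*67 = (30 + 48)*(40 - 52) + (4/5)*67 = 78*(-12) + 268/5 = -936 + 268/5 = -4412/5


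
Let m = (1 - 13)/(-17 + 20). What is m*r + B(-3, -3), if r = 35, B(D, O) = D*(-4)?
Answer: -128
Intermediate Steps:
m = -4 (m = -12/3 = -12*⅓ = -4)
B(D, O) = -4*D
m*r + B(-3, -3) = -4*35 - 4*(-3) = -140 + 12 = -128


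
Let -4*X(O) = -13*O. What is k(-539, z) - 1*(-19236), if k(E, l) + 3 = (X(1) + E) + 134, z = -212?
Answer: 75325/4 ≈ 18831.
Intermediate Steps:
X(O) = 13*O/4 (X(O) = -(-13)*O/4 = 13*O/4)
k(E, l) = 537/4 + E (k(E, l) = -3 + (((13/4)*1 + E) + 134) = -3 + ((13/4 + E) + 134) = -3 + (549/4 + E) = 537/4 + E)
k(-539, z) - 1*(-19236) = (537/4 - 539) - 1*(-19236) = -1619/4 + 19236 = 75325/4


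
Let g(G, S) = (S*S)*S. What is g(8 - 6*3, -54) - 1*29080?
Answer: -186544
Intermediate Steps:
g(G, S) = S**3 (g(G, S) = S**2*S = S**3)
g(8 - 6*3, -54) - 1*29080 = (-54)**3 - 1*29080 = -157464 - 29080 = -186544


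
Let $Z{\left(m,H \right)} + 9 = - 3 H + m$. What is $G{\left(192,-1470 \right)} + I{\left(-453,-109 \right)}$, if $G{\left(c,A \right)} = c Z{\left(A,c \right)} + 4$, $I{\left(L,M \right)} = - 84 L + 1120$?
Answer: $-355384$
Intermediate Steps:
$Z{\left(m,H \right)} = -9 + m - 3 H$ ($Z{\left(m,H \right)} = -9 - \left(- m + 3 H\right) = -9 + m - 3 H$)
$I{\left(L,M \right)} = 1120 - 84 L$
$G{\left(c,A \right)} = 4 + c \left(-9 + A - 3 c\right)$ ($G{\left(c,A \right)} = c \left(-9 + A - 3 c\right) + 4 = 4 + c \left(-9 + A - 3 c\right)$)
$G{\left(192,-1470 \right)} + I{\left(-453,-109 \right)} = \left(4 - 192 \left(9 - -1470 + 3 \cdot 192\right)\right) + \left(1120 - -38052\right) = \left(4 - 192 \left(9 + 1470 + 576\right)\right) + \left(1120 + 38052\right) = \left(4 - 192 \cdot 2055\right) + 39172 = \left(4 - 394560\right) + 39172 = -394556 + 39172 = -355384$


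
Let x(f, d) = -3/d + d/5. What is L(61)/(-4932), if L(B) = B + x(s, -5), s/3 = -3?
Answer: -101/8220 ≈ -0.012287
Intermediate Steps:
s = -9 (s = 3*(-3) = -9)
x(f, d) = -3/d + d/5 (x(f, d) = -3/d + d*(1/5) = -3/d + d/5)
L(B) = -2/5 + B (L(B) = B + (-3/(-5) + (1/5)*(-5)) = B + (-3*(-1/5) - 1) = B + (3/5 - 1) = B - 2/5 = -2/5 + B)
L(61)/(-4932) = (-2/5 + 61)/(-4932) = (303/5)*(-1/4932) = -101/8220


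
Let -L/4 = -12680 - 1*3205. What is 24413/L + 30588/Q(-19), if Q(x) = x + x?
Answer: -971316913/1207260 ≈ -804.56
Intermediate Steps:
Q(x) = 2*x
L = 63540 (L = -4*(-12680 - 1*3205) = -4*(-12680 - 3205) = -4*(-15885) = 63540)
24413/L + 30588/Q(-19) = 24413/63540 + 30588/((2*(-19))) = 24413*(1/63540) + 30588/(-38) = 24413/63540 + 30588*(-1/38) = 24413/63540 - 15294/19 = -971316913/1207260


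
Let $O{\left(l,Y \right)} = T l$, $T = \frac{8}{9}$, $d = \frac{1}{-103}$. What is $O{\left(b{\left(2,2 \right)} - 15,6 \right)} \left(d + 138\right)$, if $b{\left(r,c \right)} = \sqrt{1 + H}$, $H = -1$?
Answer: $- \frac{568520}{309} \approx -1839.9$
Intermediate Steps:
$b{\left(r,c \right)} = 0$ ($b{\left(r,c \right)} = \sqrt{1 - 1} = \sqrt{0} = 0$)
$d = - \frac{1}{103} \approx -0.0097087$
$T = \frac{8}{9}$ ($T = 8 \cdot \frac{1}{9} = \frac{8}{9} \approx 0.88889$)
$O{\left(l,Y \right)} = \frac{8 l}{9}$
$O{\left(b{\left(2,2 \right)} - 15,6 \right)} \left(d + 138\right) = \frac{8 \left(0 - 15\right)}{9} \left(- \frac{1}{103} + 138\right) = \frac{8 \left(0 - 15\right)}{9} \cdot \frac{14213}{103} = \frac{8}{9} \left(-15\right) \frac{14213}{103} = \left(- \frac{40}{3}\right) \frac{14213}{103} = - \frac{568520}{309}$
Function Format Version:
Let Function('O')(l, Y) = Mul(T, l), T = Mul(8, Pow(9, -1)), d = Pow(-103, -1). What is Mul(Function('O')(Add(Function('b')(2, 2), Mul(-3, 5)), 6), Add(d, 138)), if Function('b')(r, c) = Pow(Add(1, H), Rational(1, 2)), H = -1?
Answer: Rational(-568520, 309) ≈ -1839.9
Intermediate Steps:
Function('b')(r, c) = 0 (Function('b')(r, c) = Pow(Add(1, -1), Rational(1, 2)) = Pow(0, Rational(1, 2)) = 0)
d = Rational(-1, 103) ≈ -0.0097087
T = Rational(8, 9) (T = Mul(8, Rational(1, 9)) = Rational(8, 9) ≈ 0.88889)
Function('O')(l, Y) = Mul(Rational(8, 9), l)
Mul(Function('O')(Add(Function('b')(2, 2), Mul(-3, 5)), 6), Add(d, 138)) = Mul(Mul(Rational(8, 9), Add(0, Mul(-3, 5))), Add(Rational(-1, 103), 138)) = Mul(Mul(Rational(8, 9), Add(0, -15)), Rational(14213, 103)) = Mul(Mul(Rational(8, 9), -15), Rational(14213, 103)) = Mul(Rational(-40, 3), Rational(14213, 103)) = Rational(-568520, 309)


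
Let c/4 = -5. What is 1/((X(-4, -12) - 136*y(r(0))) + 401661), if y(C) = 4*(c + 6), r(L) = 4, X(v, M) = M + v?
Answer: 1/409261 ≈ 2.4434e-6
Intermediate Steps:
c = -20 (c = 4*(-5) = -20)
y(C) = -56 (y(C) = 4*(-20 + 6) = 4*(-14) = -56)
1/((X(-4, -12) - 136*y(r(0))) + 401661) = 1/(((-12 - 4) - 136*(-56)) + 401661) = 1/((-16 + 7616) + 401661) = 1/(7600 + 401661) = 1/409261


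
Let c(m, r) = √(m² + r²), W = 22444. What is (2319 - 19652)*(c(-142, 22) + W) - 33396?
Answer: -389055248 - 34666*√5162 ≈ -3.9155e+8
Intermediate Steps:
(2319 - 19652)*(c(-142, 22) + W) - 33396 = (2319 - 19652)*(√((-142)² + 22²) + 22444) - 33396 = -17333*(√(20164 + 484) + 22444) - 33396 = -17333*(√20648 + 22444) - 33396 = -17333*(2*√5162 + 22444) - 33396 = -17333*(22444 + 2*√5162) - 33396 = (-389021852 - 34666*√5162) - 33396 = -389055248 - 34666*√5162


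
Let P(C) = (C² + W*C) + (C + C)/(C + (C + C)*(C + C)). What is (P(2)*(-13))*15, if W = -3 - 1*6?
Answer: 8060/3 ≈ 2686.7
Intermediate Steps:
W = -9 (W = -3 - 6 = -9)
P(C) = C² - 9*C + 2*C/(C + 4*C²) (P(C) = (C² - 9*C) + (C + C)/(C + (C + C)*(C + C)) = (C² - 9*C) + (2*C)/(C + (2*C)*(2*C)) = (C² - 9*C) + (2*C)/(C + 4*C²) = (C² - 9*C) + 2*C/(C + 4*C²) = C² - 9*C + 2*C/(C + 4*C²))
(P(2)*(-13))*15 = (((2 - 35*2² - 9*2 + 4*2³)/(1 + 4*2))*(-13))*15 = (((2 - 35*4 - 18 + 4*8)/(1 + 8))*(-13))*15 = (((2 - 140 - 18 + 32)/9)*(-13))*15 = (((⅑)*(-124))*(-13))*15 = -124/9*(-13)*15 = (1612/9)*15 = 8060/3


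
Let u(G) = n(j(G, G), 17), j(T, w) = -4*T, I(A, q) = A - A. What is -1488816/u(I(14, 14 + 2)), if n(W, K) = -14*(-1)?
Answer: -106344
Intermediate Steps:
I(A, q) = 0
n(W, K) = 14
u(G) = 14
-1488816/u(I(14, 14 + 2)) = -1488816/14 = -1488816*1/14 = -106344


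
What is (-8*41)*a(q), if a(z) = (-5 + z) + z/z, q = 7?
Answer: -984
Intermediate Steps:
a(z) = -4 + z (a(z) = (-5 + z) + 1 = -4 + z)
(-8*41)*a(q) = (-8*41)*(-4 + 7) = -328*3 = -984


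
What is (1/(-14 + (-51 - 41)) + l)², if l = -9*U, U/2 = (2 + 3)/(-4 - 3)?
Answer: 90878089/550564 ≈ 165.06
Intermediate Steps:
U = -10/7 (U = 2*((2 + 3)/(-4 - 3)) = 2*(5/(-7)) = 2*(5*(-⅐)) = 2*(-5/7) = -10/7 ≈ -1.4286)
l = 90/7 (l = -9*(-10/7) = 90/7 ≈ 12.857)
(1/(-14 + (-51 - 41)) + l)² = (1/(-14 + (-51 - 41)) + 90/7)² = (1/(-14 - 92) + 90/7)² = (1/(-106) + 90/7)² = (-1/106 + 90/7)² = (9533/742)² = 90878089/550564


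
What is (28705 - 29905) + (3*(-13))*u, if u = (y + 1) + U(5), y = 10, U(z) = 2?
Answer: -1707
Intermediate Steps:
u = 13 (u = (10 + 1) + 2 = 11 + 2 = 13)
(28705 - 29905) + (3*(-13))*u = (28705 - 29905) + (3*(-13))*13 = -1200 - 39*13 = -1200 - 507 = -1707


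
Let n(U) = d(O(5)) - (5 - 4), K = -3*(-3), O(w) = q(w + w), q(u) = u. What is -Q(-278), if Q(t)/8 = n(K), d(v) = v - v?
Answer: 8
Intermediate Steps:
O(w) = 2*w (O(w) = w + w = 2*w)
K = 9
d(v) = 0
n(U) = -1 (n(U) = 0 - (5 - 4) = 0 - 1*1 = 0 - 1 = -1)
Q(t) = -8 (Q(t) = 8*(-1) = -8)
-Q(-278) = -1*(-8) = 8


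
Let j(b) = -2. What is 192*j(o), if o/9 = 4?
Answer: -384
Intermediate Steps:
o = 36 (o = 9*4 = 36)
192*j(o) = 192*(-2) = -384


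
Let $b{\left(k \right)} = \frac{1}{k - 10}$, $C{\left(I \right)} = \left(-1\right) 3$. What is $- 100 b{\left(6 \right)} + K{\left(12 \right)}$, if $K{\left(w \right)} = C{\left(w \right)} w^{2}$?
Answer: $-407$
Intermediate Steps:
$C{\left(I \right)} = -3$
$b{\left(k \right)} = \frac{1}{-10 + k}$
$K{\left(w \right)} = - 3 w^{2}$
$- 100 b{\left(6 \right)} + K{\left(12 \right)} = - \frac{100}{-10 + 6} - 3 \cdot 12^{2} = - \frac{100}{-4} - 432 = \left(-100\right) \left(- \frac{1}{4}\right) - 432 = 25 - 432 = -407$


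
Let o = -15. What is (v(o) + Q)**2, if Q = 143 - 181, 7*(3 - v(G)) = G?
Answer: 52900/49 ≈ 1079.6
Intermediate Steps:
v(G) = 3 - G/7
Q = -38
(v(o) + Q)**2 = ((3 - 1/7*(-15)) - 38)**2 = ((3 + 15/7) - 38)**2 = (36/7 - 38)**2 = (-230/7)**2 = 52900/49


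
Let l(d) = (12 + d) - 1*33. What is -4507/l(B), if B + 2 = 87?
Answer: -4507/64 ≈ -70.422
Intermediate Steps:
B = 85 (B = -2 + 87 = 85)
l(d) = -21 + d (l(d) = (12 + d) - 33 = -21 + d)
-4507/l(B) = -4507/(-21 + 85) = -4507/64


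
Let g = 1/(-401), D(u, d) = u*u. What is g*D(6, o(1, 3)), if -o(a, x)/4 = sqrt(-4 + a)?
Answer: -36/401 ≈ -0.089776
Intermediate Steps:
o(a, x) = -4*sqrt(-4 + a)
D(u, d) = u**2
g = -1/401 ≈ -0.0024938
g*D(6, o(1, 3)) = -1/401*6**2 = -1/401*36 = -36/401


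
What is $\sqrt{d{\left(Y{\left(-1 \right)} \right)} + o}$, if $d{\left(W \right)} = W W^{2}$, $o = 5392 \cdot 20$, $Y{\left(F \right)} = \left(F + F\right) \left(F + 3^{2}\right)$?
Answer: $8 \sqrt{1621} \approx 322.09$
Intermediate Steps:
$Y{\left(F \right)} = 2 F \left(9 + F\right)$ ($Y{\left(F \right)} = 2 F \left(F + 9\right) = 2 F \left(9 + F\right)$)
$o = 107840$
$d{\left(W \right)} = W^{3}$
$\sqrt{d{\left(Y{\left(-1 \right)} \right)} + o} = \sqrt{\left(2 \left(-1\right) \left(9 - 1\right)\right)^{3} + 107840} = \sqrt{\left(2 \left(-1\right) 8\right)^{3} + 107840} = \sqrt{\left(-16\right)^{3} + 107840} = \sqrt{-4096 + 107840} = \sqrt{103744} = 8 \sqrt{1621}$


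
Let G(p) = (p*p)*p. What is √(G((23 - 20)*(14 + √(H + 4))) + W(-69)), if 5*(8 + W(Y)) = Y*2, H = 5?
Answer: √3315385/5 ≈ 364.16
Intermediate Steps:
G(p) = p³ (G(p) = p²*p = p³)
W(Y) = -8 + 2*Y/5 (W(Y) = -8 + (Y*2)/5 = -8 + (2*Y)/5 = -8 + 2*Y/5)
√(G((23 - 20)*(14 + √(H + 4))) + W(-69)) = √(((23 - 20)*(14 + √(5 + 4)))³ + (-8 + (⅖)*(-69))) = √((3*(14 + √9))³ + (-8 - 138/5)) = √((3*(14 + 3))³ - 178/5) = √((3*17)³ - 178/5) = √(51³ - 178/5) = √(132651 - 178/5) = √(663077/5) = √3315385/5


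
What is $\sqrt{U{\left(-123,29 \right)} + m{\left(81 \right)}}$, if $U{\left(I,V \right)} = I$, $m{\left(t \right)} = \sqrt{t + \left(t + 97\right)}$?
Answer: $\sqrt{-123 + \sqrt{259}} \approx 10.34 i$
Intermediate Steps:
$m{\left(t \right)} = \sqrt{97 + 2 t}$ ($m{\left(t \right)} = \sqrt{t + \left(97 + t\right)} = \sqrt{97 + 2 t}$)
$\sqrt{U{\left(-123,29 \right)} + m{\left(81 \right)}} = \sqrt{-123 + \sqrt{97 + 2 \cdot 81}} = \sqrt{-123 + \sqrt{97 + 162}} = \sqrt{-123 + \sqrt{259}}$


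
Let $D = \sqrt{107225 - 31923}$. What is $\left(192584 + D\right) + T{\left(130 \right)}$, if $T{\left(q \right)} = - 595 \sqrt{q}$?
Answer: $192584 + \sqrt{75302} - 595 \sqrt{130} \approx 1.8607 \cdot 10^{5}$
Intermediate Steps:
$D = \sqrt{75302} \approx 274.41$
$\left(192584 + D\right) + T{\left(130 \right)} = \left(192584 + \sqrt{75302}\right) - 595 \sqrt{130} = 192584 + \sqrt{75302} - 595 \sqrt{130}$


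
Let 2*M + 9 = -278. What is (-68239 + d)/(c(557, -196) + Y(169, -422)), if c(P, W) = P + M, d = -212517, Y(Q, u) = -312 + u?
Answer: 561512/641 ≈ 875.99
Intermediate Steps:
M = -287/2 (M = -9/2 + (½)*(-278) = -9/2 - 139 = -287/2 ≈ -143.50)
c(P, W) = -287/2 + P (c(P, W) = P - 287/2 = -287/2 + P)
(-68239 + d)/(c(557, -196) + Y(169, -422)) = (-68239 - 212517)/((-287/2 + 557) + (-312 - 422)) = -280756/(827/2 - 734) = -280756/(-641/2) = -280756*(-2/641) = 561512/641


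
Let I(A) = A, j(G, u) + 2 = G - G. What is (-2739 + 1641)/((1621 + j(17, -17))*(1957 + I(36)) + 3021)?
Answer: -549/1614844 ≈ -0.00033997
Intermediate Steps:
j(G, u) = -2 (j(G, u) = -2 + (G - G) = -2 + 0 = -2)
(-2739 + 1641)/((1621 + j(17, -17))*(1957 + I(36)) + 3021) = (-2739 + 1641)/((1621 - 2)*(1957 + 36) + 3021) = -1098/(1619*1993 + 3021) = -1098/(3226667 + 3021) = -1098/3229688 = -1098*1/3229688 = -549/1614844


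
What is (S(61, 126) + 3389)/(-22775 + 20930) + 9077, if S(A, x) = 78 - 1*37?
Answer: 3348727/369 ≈ 9075.1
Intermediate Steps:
S(A, x) = 41 (S(A, x) = 78 - 37 = 41)
(S(61, 126) + 3389)/(-22775 + 20930) + 9077 = (41 + 3389)/(-22775 + 20930) + 9077 = 3430/(-1845) + 9077 = 3430*(-1/1845) + 9077 = -686/369 + 9077 = 3348727/369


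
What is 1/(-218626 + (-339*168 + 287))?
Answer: -1/275291 ≈ -3.6325e-6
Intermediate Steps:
1/(-218626 + (-339*168 + 287)) = 1/(-218626 + (-56952 + 287)) = 1/(-218626 - 56665) = 1/(-275291) = -1/275291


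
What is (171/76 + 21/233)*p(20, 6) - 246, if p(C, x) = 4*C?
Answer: -13698/233 ≈ -58.790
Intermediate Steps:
(171/76 + 21/233)*p(20, 6) - 246 = (171/76 + 21/233)*(4*20) - 246 = (171*(1/76) + 21*(1/233))*80 - 246 = (9/4 + 21/233)*80 - 246 = (2181/932)*80 - 246 = 43620/233 - 246 = -13698/233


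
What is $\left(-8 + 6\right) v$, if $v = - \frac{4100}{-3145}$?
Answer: $- \frac{1640}{629} \approx -2.6073$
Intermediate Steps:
$v = \frac{820}{629}$ ($v = \left(-4100\right) \left(- \frac{1}{3145}\right) = \frac{820}{629} \approx 1.3037$)
$\left(-8 + 6\right) v = \left(-8 + 6\right) \frac{820}{629} = \left(-2\right) \frac{820}{629} = - \frac{1640}{629}$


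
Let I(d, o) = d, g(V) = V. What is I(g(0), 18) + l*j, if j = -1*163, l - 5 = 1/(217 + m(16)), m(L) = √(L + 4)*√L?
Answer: -38152106/46769 + 1304*√5/46769 ≈ -815.69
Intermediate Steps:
m(L) = √L*√(4 + L) (m(L) = √(4 + L)*√L = √L*√(4 + L))
l = 5 + 1/(217 + 8*√5) (l = 5 + 1/(217 + √16*√(4 + 16)) = 5 + 1/(217 + 4*√20) = 5 + 1/(217 + 4*(2*√5)) = 5 + 1/(217 + 8*√5) ≈ 5.0043)
j = -163
I(g(0), 18) + l*j = 0 + (234062/46769 - 8*√5/46769)*(-163) = 0 + (-38152106/46769 + 1304*√5/46769) = -38152106/46769 + 1304*√5/46769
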